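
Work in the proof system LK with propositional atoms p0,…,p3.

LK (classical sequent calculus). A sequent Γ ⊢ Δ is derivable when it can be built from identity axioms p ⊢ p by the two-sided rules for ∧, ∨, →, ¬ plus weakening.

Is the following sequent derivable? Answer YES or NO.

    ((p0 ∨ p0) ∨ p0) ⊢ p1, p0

Derivation trace:
[∨L] ((p0 ∨ p0) ∨ p0) ⊢ p1, p0
  [∨L] (p0 ∨ p0) ⊢ p1, p0
    [Ax] p0 ⊢ p0
    [WR] p0 ⊢ p0, p1
      [Ax] p0 ⊢ p0
  [Ax] p0 ⊢ p0

Result: YES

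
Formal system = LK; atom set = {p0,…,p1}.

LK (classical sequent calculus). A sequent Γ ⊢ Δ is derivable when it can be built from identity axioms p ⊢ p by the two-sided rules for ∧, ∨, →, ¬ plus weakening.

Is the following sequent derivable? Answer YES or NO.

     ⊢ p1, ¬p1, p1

Derivation (root first):
[WR]  ⊢ p1, ¬p1, p1
  [¬R]  ⊢ p1, ¬p1
    [Ax] p1 ⊢ p1

Result: YES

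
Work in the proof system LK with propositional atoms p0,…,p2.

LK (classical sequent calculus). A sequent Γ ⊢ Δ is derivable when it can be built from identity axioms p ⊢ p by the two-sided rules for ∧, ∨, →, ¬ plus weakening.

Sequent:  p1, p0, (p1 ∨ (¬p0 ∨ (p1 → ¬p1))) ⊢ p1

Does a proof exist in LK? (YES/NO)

Proof tree:
[∨L] p1, p0, (p1 ∨ (¬p0 ∨ (p1 → ¬p1))) ⊢ p1
  [Ax] p1 ⊢ p1
  [∨L] p1, p0, (¬p0 ∨ (p1 → ¬p1)) ⊢ 
    [¬L] p0, ¬p0 ⊢ 
      [Ax] p0 ⊢ p0
    [→L] p1, (p1 → ¬p1) ⊢ 
      [Ax] p1 ⊢ p1
      [¬L] p1, ¬p1 ⊢ 
        [Ax] p1 ⊢ p1

Result: YES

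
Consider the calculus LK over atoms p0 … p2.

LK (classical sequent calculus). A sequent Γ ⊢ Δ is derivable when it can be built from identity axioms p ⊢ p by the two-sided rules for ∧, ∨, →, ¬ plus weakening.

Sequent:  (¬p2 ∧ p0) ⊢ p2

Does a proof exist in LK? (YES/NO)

Truth-table refutation:
  v=000: Γ:[(¬p2 ∧ p0)=F] Δ:[p2=F] refutes=False
  v=001: Γ:[(¬p2 ∧ p0)=F] Δ:[p2=T] refutes=False
  v=010: Γ:[(¬p2 ∧ p0)=F] Δ:[p2=F] refutes=False
  v=011: Γ:[(¬p2 ∧ p0)=F] Δ:[p2=T] refutes=False
  v=100: Γ:[(¬p2 ∧ p0)=T] Δ:[p2=F] refutes=True  ← countermodel

Result: NO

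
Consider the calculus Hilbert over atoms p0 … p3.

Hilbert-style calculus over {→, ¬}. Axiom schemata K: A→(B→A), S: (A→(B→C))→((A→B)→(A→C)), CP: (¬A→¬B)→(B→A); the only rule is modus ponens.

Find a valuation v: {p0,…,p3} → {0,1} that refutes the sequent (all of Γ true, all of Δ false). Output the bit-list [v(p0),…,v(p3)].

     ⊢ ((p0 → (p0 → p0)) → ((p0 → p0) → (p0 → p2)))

Search for a countermodel by truth-table:
  v=0000: Γ:[] Δ:[((p0 → (p0 → p0)) → ((p0 → p0) → (p0 → p2)))=T] refutes=False
  v=0001: Γ:[] Δ:[((p0 → (p0 → p0)) → ((p0 → p0) → (p0 → p2)))=T] refutes=False
  v=0010: Γ:[] Δ:[((p0 → (p0 → p0)) → ((p0 → p0) → (p0 → p2)))=T] refutes=False
  v=0011: Γ:[] Δ:[((p0 → (p0 → p0)) → ((p0 → p0) → (p0 → p2)))=T] refutes=False
  v=0100: Γ:[] Δ:[((p0 → (p0 → p0)) → ((p0 → p0) → (p0 → p2)))=T] refutes=False
  v=0101: Γ:[] Δ:[((p0 → (p0 → p0)) → ((p0 → p0) → (p0 → p2)))=T] refutes=False
  v=0110: Γ:[] Δ:[((p0 → (p0 → p0)) → ((p0 → p0) → (p0 → p2)))=T] refutes=False
  v=0111: Γ:[] Δ:[((p0 → (p0 → p0)) → ((p0 → p0) → (p0 → p2)))=T] refutes=False
  v=1000: Γ:[] Δ:[((p0 → (p0 → p0)) → ((p0 → p0) → (p0 → p2)))=F] refutes=True  ← countermodel

Result: [1, 0, 0, 0]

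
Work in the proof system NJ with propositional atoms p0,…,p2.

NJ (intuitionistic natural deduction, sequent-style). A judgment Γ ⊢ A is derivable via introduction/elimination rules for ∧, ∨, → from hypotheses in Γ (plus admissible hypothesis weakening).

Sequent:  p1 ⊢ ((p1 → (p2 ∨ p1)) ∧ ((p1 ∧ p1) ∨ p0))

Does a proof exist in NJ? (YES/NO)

Derivation (root first):
[∧I] p1 ⊢ ((p1 → (p2 ∨ p1)) ∧ ((p1 ∧ p1) ∨ p0))
  [→I]  ⊢ (p1 → (p2 ∨ p1))
    [∨I₂] p1 ⊢ (p2 ∨ p1)
      [Ax] p1 ⊢ p1
  [∨I₁] p1 ⊢ ((p1 ∧ p1) ∨ p0)
    [∧I] p1 ⊢ (p1 ∧ p1)
      [Ax] p1 ⊢ p1
      [Ax] p1 ⊢ p1

Result: YES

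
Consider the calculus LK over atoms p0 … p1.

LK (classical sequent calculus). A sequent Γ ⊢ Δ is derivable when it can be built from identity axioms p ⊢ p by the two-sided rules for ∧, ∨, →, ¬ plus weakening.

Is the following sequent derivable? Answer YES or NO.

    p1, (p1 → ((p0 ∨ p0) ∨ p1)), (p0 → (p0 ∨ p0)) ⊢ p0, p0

Truth-table refutation:
  v=00: Γ:[p1=F, (p1 → ((p0 ∨ p0) ∨ p1))=T, (p0 → (p0 ∨ p0))=T] Δ:[p0=F, p0=F] refutes=False
  v=01: Γ:[p1=T, (p1 → ((p0 ∨ p0) ∨ p1))=T, (p0 → (p0 ∨ p0))=T] Δ:[p0=F, p0=F] refutes=True  ← countermodel

Result: NO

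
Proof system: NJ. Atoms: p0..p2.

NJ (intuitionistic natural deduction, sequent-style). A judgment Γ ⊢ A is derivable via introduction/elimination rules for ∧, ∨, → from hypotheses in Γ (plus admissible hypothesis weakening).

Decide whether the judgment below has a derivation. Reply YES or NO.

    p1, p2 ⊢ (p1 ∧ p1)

Derivation trace:
[Wk] p1, p2 ⊢ (p1 ∧ p1)
  [∧I] p1 ⊢ (p1 ∧ p1)
    [Ax] p1 ⊢ p1
    [Ax] p1 ⊢ p1

Result: YES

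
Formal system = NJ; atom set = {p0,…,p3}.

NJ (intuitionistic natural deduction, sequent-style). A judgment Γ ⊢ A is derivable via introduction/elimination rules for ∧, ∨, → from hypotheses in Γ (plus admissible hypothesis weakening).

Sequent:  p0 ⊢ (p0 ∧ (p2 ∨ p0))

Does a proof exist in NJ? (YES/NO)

Derivation (root first):
[∧I] p0 ⊢ (p0 ∧ (p2 ∨ p0))
  [Ax] p0 ⊢ p0
  [∨I₂] p0 ⊢ (p2 ∨ p0)
    [Ax] p0 ⊢ p0

Result: YES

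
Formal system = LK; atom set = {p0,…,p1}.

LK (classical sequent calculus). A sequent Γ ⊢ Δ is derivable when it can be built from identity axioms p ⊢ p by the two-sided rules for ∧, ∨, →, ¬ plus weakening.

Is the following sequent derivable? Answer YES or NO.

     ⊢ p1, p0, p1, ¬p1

Derivation trace:
[¬R]  ⊢ p1, p0, p1, ¬p1
  [WR] p1 ⊢ p1, p0, p1
    [WR] p1 ⊢ p1, p0
      [Ax] p1 ⊢ p1

Result: YES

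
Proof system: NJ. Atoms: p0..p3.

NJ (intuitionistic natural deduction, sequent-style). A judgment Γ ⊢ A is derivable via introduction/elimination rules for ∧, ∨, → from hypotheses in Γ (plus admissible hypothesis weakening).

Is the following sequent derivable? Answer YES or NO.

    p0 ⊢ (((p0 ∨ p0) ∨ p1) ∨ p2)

Proof tree:
[∨I₁] p0 ⊢ (((p0 ∨ p0) ∨ p1) ∨ p2)
  [∨I₁] p0 ⊢ ((p0 ∨ p0) ∨ p1)
    [∨I₁] p0 ⊢ (p0 ∨ p0)
      [Ax] p0 ⊢ p0

Result: YES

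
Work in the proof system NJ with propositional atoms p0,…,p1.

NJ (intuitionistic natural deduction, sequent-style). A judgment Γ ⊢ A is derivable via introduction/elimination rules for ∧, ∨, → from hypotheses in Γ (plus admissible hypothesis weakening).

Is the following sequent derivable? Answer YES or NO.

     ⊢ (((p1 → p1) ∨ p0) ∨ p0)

Derivation (root first):
[∨I₁]  ⊢ (((p1 → p1) ∨ p0) ∨ p0)
  [∨I₁]  ⊢ ((p1 → p1) ∨ p0)
    [→I]  ⊢ (p1 → p1)
      [Ax] p1 ⊢ p1

Result: YES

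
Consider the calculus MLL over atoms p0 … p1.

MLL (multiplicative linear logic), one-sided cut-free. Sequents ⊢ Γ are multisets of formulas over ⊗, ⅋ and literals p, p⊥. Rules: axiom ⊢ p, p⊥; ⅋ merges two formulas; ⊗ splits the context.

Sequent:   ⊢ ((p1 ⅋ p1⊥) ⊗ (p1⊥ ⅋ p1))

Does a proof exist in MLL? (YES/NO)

Derivation trace:
[⊗]  ⊢ ((p1 ⅋ p1⊥) ⊗ (p1⊥ ⅋ p1))
  [⅋]  ⊢ (p1 ⅋ p1⊥)
    [Ax]  ⊢ p1, p1⊥
  [⅋]  ⊢ (p1⊥ ⅋ p1)
    [Ax]  ⊢ p1, p1⊥

Result: YES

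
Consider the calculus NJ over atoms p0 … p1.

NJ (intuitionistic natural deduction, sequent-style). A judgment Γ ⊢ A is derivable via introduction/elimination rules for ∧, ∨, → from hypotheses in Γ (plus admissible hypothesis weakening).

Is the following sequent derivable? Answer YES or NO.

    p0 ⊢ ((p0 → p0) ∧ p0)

Derivation (root first):
[∧I] p0 ⊢ ((p0 → p0) ∧ p0)
  [→I]  ⊢ (p0 → p0)
    [Ax] p0 ⊢ p0
  [Ax] p0 ⊢ p0

Result: YES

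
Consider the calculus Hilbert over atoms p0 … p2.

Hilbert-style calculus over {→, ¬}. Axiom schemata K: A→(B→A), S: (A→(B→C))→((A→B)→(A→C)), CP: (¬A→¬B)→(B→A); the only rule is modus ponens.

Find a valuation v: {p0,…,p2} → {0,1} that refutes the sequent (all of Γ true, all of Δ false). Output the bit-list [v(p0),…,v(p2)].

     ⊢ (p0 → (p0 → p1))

Search for a countermodel by truth-table:
  v=000: Γ:[] Δ:[(p0 → (p0 → p1))=T] refutes=False
  v=001: Γ:[] Δ:[(p0 → (p0 → p1))=T] refutes=False
  v=010: Γ:[] Δ:[(p0 → (p0 → p1))=T] refutes=False
  v=011: Γ:[] Δ:[(p0 → (p0 → p1))=T] refutes=False
  v=100: Γ:[] Δ:[(p0 → (p0 → p1))=F] refutes=True  ← countermodel

Result: [1, 0, 0]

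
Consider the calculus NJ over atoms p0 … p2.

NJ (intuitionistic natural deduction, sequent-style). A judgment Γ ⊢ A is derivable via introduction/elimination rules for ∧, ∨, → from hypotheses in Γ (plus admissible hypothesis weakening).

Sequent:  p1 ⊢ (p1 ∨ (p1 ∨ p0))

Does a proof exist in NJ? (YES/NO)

Derivation trace:
[∨I₂] p1 ⊢ (p1 ∨ (p1 ∨ p0))
  [∨I₁] p1 ⊢ (p1 ∨ p0)
    [Ax] p1 ⊢ p1

Result: YES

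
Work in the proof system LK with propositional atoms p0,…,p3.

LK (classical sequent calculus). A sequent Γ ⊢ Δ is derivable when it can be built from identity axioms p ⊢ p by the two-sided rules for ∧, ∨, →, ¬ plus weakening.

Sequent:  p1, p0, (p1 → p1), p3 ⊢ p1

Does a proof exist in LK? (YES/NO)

Proof tree:
[WL] p1, p0, (p1 → p1), p3 ⊢ p1
  [→L] p1, p0, (p1 → p1) ⊢ p1
    [WL] p1, p0 ⊢ p1
      [Ax] p1 ⊢ p1
    [Ax] p1 ⊢ p1

Result: YES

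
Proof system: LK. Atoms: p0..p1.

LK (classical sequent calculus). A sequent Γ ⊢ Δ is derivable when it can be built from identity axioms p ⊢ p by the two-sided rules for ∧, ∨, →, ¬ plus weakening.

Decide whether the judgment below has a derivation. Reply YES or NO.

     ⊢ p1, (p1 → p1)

Derivation trace:
[→R]  ⊢ p1, (p1 → p1)
  [WR] p1 ⊢ p1, p1
    [Ax] p1 ⊢ p1

Result: YES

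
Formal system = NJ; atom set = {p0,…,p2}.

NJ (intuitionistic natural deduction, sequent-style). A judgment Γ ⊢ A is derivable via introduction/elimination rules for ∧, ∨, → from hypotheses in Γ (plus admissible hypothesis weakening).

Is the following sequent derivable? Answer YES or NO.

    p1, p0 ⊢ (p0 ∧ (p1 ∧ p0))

Derivation trace:
[∧I] p1, p0 ⊢ (p0 ∧ (p1 ∧ p0))
  [Wk] p0, p0 ⊢ p0
    [Ax] p0 ⊢ p0
  [∧I] p1, p0 ⊢ (p1 ∧ p0)
    [Ax] p1 ⊢ p1
    [Ax] p0 ⊢ p0

Result: YES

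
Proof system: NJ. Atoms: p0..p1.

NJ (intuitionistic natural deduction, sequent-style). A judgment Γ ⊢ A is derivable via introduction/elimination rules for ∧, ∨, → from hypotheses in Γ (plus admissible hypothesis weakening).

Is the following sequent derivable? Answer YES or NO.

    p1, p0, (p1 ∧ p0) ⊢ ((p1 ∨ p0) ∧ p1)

Derivation trace:
[Wk] p1, p0, (p1 ∧ p0) ⊢ ((p1 ∨ p0) ∧ p1)
  [∧I] p1, p0 ⊢ ((p1 ∨ p0) ∧ p1)
    [∨I₁] p1, p0 ⊢ (p1 ∨ p0)
      [Wk] p1, p0 ⊢ p1
        [Ax] p1 ⊢ p1
    [Ax] p1 ⊢ p1

Result: YES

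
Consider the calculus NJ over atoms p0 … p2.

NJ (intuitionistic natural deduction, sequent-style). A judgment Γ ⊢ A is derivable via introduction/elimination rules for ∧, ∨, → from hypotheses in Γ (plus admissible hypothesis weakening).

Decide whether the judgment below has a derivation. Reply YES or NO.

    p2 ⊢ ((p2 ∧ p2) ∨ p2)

Proof tree:
[∨I₁] p2 ⊢ ((p2 ∧ p2) ∨ p2)
  [∧I] p2 ⊢ (p2 ∧ p2)
    [Ax] p2 ⊢ p2
    [Ax] p2 ⊢ p2

Result: YES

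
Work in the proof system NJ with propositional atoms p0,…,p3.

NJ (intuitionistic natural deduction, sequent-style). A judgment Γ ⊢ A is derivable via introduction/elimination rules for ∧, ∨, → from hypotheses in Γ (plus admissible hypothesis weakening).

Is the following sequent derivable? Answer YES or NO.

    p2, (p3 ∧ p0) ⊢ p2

Derivation (root first):
[→E] p2, (p3 ∧ p0) ⊢ p2
  [→I]  ⊢ (p2 → p2)
    [Ax] p2 ⊢ p2
  [Wk] p2, (p3 ∧ p0) ⊢ p2
    [Ax] p2 ⊢ p2

Result: YES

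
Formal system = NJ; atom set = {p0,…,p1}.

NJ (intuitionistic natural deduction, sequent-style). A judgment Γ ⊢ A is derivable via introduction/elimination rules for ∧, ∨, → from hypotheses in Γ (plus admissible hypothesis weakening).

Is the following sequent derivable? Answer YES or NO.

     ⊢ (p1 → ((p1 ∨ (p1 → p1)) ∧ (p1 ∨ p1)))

Derivation (root first):
[→I]  ⊢ (p1 → ((p1 ∨ (p1 → p1)) ∧ (p1 ∨ p1)))
  [∧I] p1 ⊢ ((p1 ∨ (p1 → p1)) ∧ (p1 ∨ p1))
    [∨I₂]  ⊢ (p1 ∨ (p1 → p1))
      [→I]  ⊢ (p1 → p1)
        [Ax] p1 ⊢ p1
    [∨I₂] p1 ⊢ (p1 ∨ p1)
      [Ax] p1 ⊢ p1

Result: YES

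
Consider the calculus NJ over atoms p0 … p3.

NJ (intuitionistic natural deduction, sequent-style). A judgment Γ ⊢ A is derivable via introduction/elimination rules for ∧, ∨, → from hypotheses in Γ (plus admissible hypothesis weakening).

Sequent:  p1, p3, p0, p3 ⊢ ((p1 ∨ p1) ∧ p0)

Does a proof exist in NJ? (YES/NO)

Derivation (root first):
[Wk] p1, p3, p0, p3 ⊢ ((p1 ∨ p1) ∧ p0)
  [∧I] p1, p3, p0 ⊢ ((p1 ∨ p1) ∧ p0)
    [∨I₂] p1 ⊢ (p1 ∨ p1)
      [Ax] p1 ⊢ p1
    [Wk] p0, p3, p0 ⊢ p0
      [Wk] p0, p3 ⊢ p0
        [Ax] p0 ⊢ p0

Result: YES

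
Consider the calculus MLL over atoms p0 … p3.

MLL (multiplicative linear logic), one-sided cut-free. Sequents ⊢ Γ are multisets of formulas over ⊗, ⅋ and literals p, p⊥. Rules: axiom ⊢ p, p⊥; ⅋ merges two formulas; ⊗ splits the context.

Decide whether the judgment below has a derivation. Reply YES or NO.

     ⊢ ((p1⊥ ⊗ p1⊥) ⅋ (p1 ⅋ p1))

Derivation trace:
[⅋]  ⊢ ((p1⊥ ⊗ p1⊥) ⅋ (p1 ⅋ p1))
  [⅋]  ⊢ (p1⊥ ⊗ p1⊥), (p1 ⅋ p1)
    [⊗]  ⊢ p1, p1, (p1⊥ ⊗ p1⊥)
      [Ax]  ⊢ p1, p1⊥
      [Ax]  ⊢ p1, p1⊥

Result: YES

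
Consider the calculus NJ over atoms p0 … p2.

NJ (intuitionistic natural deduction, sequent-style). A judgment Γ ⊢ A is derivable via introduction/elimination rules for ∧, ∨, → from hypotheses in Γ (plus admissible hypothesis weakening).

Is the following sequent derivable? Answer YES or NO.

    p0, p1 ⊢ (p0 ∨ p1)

Derivation (root first):
[Wk] p0, p1 ⊢ (p0 ∨ p1)
  [∨I₁] p0 ⊢ (p0 ∨ p1)
    [Ax] p0 ⊢ p0

Result: YES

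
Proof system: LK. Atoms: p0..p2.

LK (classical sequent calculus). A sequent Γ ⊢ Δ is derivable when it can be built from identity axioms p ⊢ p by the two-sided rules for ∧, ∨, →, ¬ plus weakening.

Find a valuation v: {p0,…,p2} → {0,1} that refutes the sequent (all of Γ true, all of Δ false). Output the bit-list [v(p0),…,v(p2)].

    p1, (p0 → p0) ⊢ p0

Truth-table refutation:
  v=000: Γ:[p1=F, (p0 → p0)=T] Δ:[p0=F] refutes=False
  v=001: Γ:[p1=F, (p0 → p0)=T] Δ:[p0=F] refutes=False
  v=010: Γ:[p1=T, (p0 → p0)=T] Δ:[p0=F] refutes=True  ← countermodel

Result: [0, 1, 0]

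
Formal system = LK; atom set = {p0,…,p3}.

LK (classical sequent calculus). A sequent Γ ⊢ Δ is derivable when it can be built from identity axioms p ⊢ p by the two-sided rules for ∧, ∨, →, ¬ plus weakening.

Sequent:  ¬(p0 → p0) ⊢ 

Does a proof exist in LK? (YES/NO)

Proof tree:
[¬L] ¬(p0 → p0) ⊢ 
  [→R]  ⊢ (p0 → p0)
    [Ax] p0 ⊢ p0

Result: YES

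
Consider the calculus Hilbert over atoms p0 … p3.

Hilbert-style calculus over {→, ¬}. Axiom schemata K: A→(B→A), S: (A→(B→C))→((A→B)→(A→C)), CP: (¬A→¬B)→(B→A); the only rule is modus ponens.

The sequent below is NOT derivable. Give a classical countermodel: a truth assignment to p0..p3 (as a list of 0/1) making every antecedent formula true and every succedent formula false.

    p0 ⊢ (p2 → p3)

Search for a countermodel by truth-table:
  v=0000: Γ:[p0=F] Δ:[(p2 → p3)=T] refutes=False
  v=0001: Γ:[p0=F] Δ:[(p2 → p3)=T] refutes=False
  v=0010: Γ:[p0=F] Δ:[(p2 → p3)=F] refutes=False
  v=0011: Γ:[p0=F] Δ:[(p2 → p3)=T] refutes=False
  v=0100: Γ:[p0=F] Δ:[(p2 → p3)=T] refutes=False
  v=0101: Γ:[p0=F] Δ:[(p2 → p3)=T] refutes=False
  v=0110: Γ:[p0=F] Δ:[(p2 → p3)=F] refutes=False
  v=0111: Γ:[p0=F] Δ:[(p2 → p3)=T] refutes=False
  v=1000: Γ:[p0=T] Δ:[(p2 → p3)=T] refutes=False
  v=1001: Γ:[p0=T] Δ:[(p2 → p3)=T] refutes=False
  v=1010: Γ:[p0=T] Δ:[(p2 → p3)=F] refutes=True  ← countermodel

Result: [1, 0, 1, 0]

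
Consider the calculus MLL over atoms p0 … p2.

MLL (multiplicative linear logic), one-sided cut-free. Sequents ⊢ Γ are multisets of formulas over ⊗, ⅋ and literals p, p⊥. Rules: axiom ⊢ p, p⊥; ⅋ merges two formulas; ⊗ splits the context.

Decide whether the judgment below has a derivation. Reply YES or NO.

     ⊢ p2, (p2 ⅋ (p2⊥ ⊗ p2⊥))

Proof tree:
[⅋]  ⊢ p2, (p2 ⅋ (p2⊥ ⊗ p2⊥))
  [⊗]  ⊢ p2, p2, (p2⊥ ⊗ p2⊥)
    [Ax]  ⊢ p2, p2⊥
    [Ax]  ⊢ p2, p2⊥

Result: YES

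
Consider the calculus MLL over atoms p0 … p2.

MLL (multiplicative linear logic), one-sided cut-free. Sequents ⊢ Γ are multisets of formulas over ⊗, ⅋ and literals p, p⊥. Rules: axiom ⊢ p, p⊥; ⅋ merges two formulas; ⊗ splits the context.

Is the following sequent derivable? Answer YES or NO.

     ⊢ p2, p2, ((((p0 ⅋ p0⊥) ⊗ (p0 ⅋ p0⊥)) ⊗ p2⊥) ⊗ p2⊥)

Proof tree:
[⊗]  ⊢ p2, p2, ((((p0 ⅋ p0⊥) ⊗ (p0 ⅋ p0⊥)) ⊗ p2⊥) ⊗ p2⊥)
  [⊗]  ⊢ p2, (((p0 ⅋ p0⊥) ⊗ (p0 ⅋ p0⊥)) ⊗ p2⊥)
    [⊗]  ⊢ ((p0 ⅋ p0⊥) ⊗ (p0 ⅋ p0⊥))
      [⅋]  ⊢ (p0 ⅋ p0⊥)
        [Ax]  ⊢ p0, p0⊥
      [⅋]  ⊢ (p0 ⅋ p0⊥)
        [Ax]  ⊢ p0, p0⊥
    [Ax]  ⊢ p2, p2⊥
  [Ax]  ⊢ p2, p2⊥

Result: YES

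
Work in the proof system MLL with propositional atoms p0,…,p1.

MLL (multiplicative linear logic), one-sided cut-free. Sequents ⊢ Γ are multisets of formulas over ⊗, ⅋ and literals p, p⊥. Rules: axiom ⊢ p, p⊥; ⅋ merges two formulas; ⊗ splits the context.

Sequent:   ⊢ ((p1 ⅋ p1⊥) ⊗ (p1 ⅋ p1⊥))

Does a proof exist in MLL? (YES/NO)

Derivation (root first):
[⊗]  ⊢ ((p1 ⅋ p1⊥) ⊗ (p1 ⅋ p1⊥))
  [⅋]  ⊢ (p1 ⅋ p1⊥)
    [Ax]  ⊢ p1, p1⊥
  [⅋]  ⊢ (p1 ⅋ p1⊥)
    [Ax]  ⊢ p1, p1⊥

Result: YES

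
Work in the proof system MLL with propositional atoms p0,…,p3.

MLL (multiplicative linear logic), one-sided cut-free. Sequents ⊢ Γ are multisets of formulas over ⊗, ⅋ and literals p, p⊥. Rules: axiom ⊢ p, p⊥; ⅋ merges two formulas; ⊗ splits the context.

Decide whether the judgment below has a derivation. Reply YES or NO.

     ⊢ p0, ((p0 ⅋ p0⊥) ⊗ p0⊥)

Derivation (root first):
[⊗]  ⊢ p0, ((p0 ⅋ p0⊥) ⊗ p0⊥)
  [⅋]  ⊢ (p0 ⅋ p0⊥)
    [Ax]  ⊢ p0, p0⊥
  [Ax]  ⊢ p0, p0⊥

Result: YES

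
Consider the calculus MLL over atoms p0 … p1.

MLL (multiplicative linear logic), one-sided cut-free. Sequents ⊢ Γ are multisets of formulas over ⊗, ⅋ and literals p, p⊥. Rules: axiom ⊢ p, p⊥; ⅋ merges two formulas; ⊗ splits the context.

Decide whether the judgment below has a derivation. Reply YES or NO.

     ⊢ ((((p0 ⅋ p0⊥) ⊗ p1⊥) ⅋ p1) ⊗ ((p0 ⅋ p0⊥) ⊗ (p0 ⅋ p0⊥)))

Derivation (root first):
[⊗]  ⊢ ((((p0 ⅋ p0⊥) ⊗ p1⊥) ⅋ p1) ⊗ ((p0 ⅋ p0⊥) ⊗ (p0 ⅋ p0⊥)))
  [⅋]  ⊢ (((p0 ⅋ p0⊥) ⊗ p1⊥) ⅋ p1)
    [⊗]  ⊢ p1, ((p0 ⅋ p0⊥) ⊗ p1⊥)
      [⅋]  ⊢ (p0 ⅋ p0⊥)
        [Ax]  ⊢ p0, p0⊥
      [Ax]  ⊢ p1, p1⊥
  [⊗]  ⊢ ((p0 ⅋ p0⊥) ⊗ (p0 ⅋ p0⊥))
    [⅋]  ⊢ (p0 ⅋ p0⊥)
      [Ax]  ⊢ p0, p0⊥
    [⅋]  ⊢ (p0 ⅋ p0⊥)
      [Ax]  ⊢ p0, p0⊥

Result: YES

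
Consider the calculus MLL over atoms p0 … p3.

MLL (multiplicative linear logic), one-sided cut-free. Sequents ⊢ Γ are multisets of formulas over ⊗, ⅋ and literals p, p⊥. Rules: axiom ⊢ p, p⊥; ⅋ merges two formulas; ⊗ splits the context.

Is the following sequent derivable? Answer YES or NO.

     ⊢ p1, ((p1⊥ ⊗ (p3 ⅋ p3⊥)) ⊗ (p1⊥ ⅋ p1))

Derivation (root first):
[⊗]  ⊢ p1, ((p1⊥ ⊗ (p3 ⅋ p3⊥)) ⊗ (p1⊥ ⅋ p1))
  [⊗]  ⊢ p1, (p1⊥ ⊗ (p3 ⅋ p3⊥))
    [Ax]  ⊢ p1, p1⊥
    [⅋]  ⊢ (p3 ⅋ p3⊥)
      [Ax]  ⊢ p3, p3⊥
  [⅋]  ⊢ (p1⊥ ⅋ p1)
    [Ax]  ⊢ p1, p1⊥

Result: YES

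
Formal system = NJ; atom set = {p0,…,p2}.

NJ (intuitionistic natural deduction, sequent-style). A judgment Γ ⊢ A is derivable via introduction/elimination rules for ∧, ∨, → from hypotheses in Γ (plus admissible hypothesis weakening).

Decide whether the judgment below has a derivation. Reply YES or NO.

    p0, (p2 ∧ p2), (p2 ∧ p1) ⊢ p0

Derivation (root first):
[Wk] p0, (p2 ∧ p2), (p2 ∧ p1) ⊢ p0
  [Wk] p0, (p2 ∧ p2) ⊢ p0
    [Ax] p0 ⊢ p0

Result: YES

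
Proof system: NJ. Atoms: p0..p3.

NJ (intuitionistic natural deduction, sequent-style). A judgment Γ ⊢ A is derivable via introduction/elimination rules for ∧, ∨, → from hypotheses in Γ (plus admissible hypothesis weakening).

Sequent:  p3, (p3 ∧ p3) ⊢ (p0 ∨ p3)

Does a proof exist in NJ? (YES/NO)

Derivation (root first):
[Wk] p3, (p3 ∧ p3) ⊢ (p0 ∨ p3)
  [∨I₂] p3 ⊢ (p0 ∨ p3)
    [Ax] p3 ⊢ p3

Result: YES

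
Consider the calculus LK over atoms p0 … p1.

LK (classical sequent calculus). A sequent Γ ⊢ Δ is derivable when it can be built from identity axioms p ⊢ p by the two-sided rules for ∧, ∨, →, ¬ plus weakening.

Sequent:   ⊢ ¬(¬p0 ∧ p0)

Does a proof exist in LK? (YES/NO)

Proof tree:
[¬R]  ⊢ ¬(¬p0 ∧ p0)
  [∧L] (¬p0 ∧ p0) ⊢ 
    [¬L] p0, ¬p0 ⊢ 
      [Ax] p0 ⊢ p0

Result: YES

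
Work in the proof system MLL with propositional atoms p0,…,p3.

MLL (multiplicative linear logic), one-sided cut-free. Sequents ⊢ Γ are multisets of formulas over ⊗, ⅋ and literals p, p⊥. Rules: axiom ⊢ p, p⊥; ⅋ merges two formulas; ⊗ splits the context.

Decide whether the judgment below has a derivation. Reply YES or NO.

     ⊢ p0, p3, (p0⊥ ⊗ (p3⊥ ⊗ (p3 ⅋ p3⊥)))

Derivation (root first):
[⊗]  ⊢ p0, p3, (p0⊥ ⊗ (p3⊥ ⊗ (p3 ⅋ p3⊥)))
  [Ax]  ⊢ p0, p0⊥
  [⊗]  ⊢ p3, (p3⊥ ⊗ (p3 ⅋ p3⊥))
    [Ax]  ⊢ p3, p3⊥
    [⅋]  ⊢ (p3 ⅋ p3⊥)
      [Ax]  ⊢ p3, p3⊥

Result: YES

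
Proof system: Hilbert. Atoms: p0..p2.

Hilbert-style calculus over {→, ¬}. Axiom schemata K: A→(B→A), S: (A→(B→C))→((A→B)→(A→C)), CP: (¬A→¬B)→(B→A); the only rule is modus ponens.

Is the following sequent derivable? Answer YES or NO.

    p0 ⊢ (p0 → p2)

Truth-table refutation:
  v=000: Γ:[p0=F] Δ:[(p0 → p2)=T] refutes=False
  v=001: Γ:[p0=F] Δ:[(p0 → p2)=T] refutes=False
  v=010: Γ:[p0=F] Δ:[(p0 → p2)=T] refutes=False
  v=011: Γ:[p0=F] Δ:[(p0 → p2)=T] refutes=False
  v=100: Γ:[p0=T] Δ:[(p0 → p2)=F] refutes=True  ← countermodel

Result: NO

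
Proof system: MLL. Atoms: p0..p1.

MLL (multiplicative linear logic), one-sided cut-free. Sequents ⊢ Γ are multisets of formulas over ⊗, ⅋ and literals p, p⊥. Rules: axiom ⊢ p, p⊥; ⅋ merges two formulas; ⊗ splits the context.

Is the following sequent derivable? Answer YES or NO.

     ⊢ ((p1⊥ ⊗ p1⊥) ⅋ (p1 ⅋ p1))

Derivation trace:
[⅋]  ⊢ ((p1⊥ ⊗ p1⊥) ⅋ (p1 ⅋ p1))
  [⅋]  ⊢ (p1⊥ ⊗ p1⊥), (p1 ⅋ p1)
    [⊗]  ⊢ p1, p1, (p1⊥ ⊗ p1⊥)
      [Ax]  ⊢ p1, p1⊥
      [Ax]  ⊢ p1, p1⊥

Result: YES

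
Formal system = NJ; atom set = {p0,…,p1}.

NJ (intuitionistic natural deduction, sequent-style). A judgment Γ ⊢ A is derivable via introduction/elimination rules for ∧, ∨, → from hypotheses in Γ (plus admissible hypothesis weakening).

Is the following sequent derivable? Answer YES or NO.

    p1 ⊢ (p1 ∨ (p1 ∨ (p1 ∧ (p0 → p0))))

Derivation (root first):
[∨I₂] p1 ⊢ (p1 ∨ (p1 ∨ (p1 ∧ (p0 → p0))))
  [∨I₂] p1 ⊢ (p1 ∨ (p1 ∧ (p0 → p0)))
    [∧I] p1 ⊢ (p1 ∧ (p0 → p0))
      [Ax] p1 ⊢ p1
      [→I]  ⊢ (p0 → p0)
        [Ax] p0 ⊢ p0

Result: YES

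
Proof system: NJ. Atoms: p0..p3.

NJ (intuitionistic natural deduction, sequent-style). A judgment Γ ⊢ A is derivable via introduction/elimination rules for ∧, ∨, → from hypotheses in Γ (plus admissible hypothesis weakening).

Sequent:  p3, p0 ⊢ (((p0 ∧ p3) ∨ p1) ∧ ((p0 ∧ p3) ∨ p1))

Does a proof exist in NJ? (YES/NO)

Derivation (root first):
[∧I] p3, p0 ⊢ (((p0 ∧ p3) ∨ p1) ∧ ((p0 ∧ p3) ∨ p1))
  [∨I₁] p3, p0, p0 ⊢ ((p0 ∧ p3) ∨ p1)
    [Wk] p3, p0, p0 ⊢ (p0 ∧ p3)
      [∧I] p3, p0 ⊢ (p0 ∧ p3)
        [Ax] p0 ⊢ p0
        [Ax] p3 ⊢ p3
  [∨I₁] p3, p0, p0 ⊢ ((p0 ∧ p3) ∨ p1)
    [Wk] p3, p0, p0 ⊢ (p0 ∧ p3)
      [∧I] p3, p0 ⊢ (p0 ∧ p3)
        [Ax] p0 ⊢ p0
        [Ax] p3 ⊢ p3

Result: YES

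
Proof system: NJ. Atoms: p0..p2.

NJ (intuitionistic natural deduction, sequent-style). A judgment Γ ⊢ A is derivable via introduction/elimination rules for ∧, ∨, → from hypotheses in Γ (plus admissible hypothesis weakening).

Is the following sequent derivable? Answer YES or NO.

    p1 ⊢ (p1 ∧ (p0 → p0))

Derivation (root first):
[∧I] p1 ⊢ (p1 ∧ (p0 → p0))
  [Ax] p1 ⊢ p1
  [→I]  ⊢ (p0 → p0)
    [Ax] p0 ⊢ p0

Result: YES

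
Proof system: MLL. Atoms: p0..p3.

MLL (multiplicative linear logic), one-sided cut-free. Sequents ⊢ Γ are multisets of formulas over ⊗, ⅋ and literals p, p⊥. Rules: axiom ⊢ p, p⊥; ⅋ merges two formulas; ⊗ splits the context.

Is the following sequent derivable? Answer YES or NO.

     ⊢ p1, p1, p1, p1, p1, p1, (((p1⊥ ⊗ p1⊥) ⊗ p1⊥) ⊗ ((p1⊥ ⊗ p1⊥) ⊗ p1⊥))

Derivation trace:
[⊗]  ⊢ p1, p1, p1, p1, p1, p1, (((p1⊥ ⊗ p1⊥) ⊗ p1⊥) ⊗ ((p1⊥ ⊗ p1⊥) ⊗ p1⊥))
  [⊗]  ⊢ p1, p1, p1, ((p1⊥ ⊗ p1⊥) ⊗ p1⊥)
    [⊗]  ⊢ p1, p1, (p1⊥ ⊗ p1⊥)
      [Ax]  ⊢ p1, p1⊥
      [Ax]  ⊢ p1, p1⊥
    [Ax]  ⊢ p1, p1⊥
  [⊗]  ⊢ p1, p1, p1, ((p1⊥ ⊗ p1⊥) ⊗ p1⊥)
    [⊗]  ⊢ p1, p1, (p1⊥ ⊗ p1⊥)
      [Ax]  ⊢ p1, p1⊥
      [Ax]  ⊢ p1, p1⊥
    [Ax]  ⊢ p1, p1⊥

Result: YES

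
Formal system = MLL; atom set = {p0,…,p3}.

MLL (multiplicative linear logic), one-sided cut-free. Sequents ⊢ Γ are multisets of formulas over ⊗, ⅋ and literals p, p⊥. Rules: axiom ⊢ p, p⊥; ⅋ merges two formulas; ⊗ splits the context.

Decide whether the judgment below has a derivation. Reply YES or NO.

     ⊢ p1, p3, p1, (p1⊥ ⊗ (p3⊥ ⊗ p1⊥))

Derivation (root first):
[⊗]  ⊢ p1, p3, p1, (p1⊥ ⊗ (p3⊥ ⊗ p1⊥))
  [Ax]  ⊢ p1, p1⊥
  [⊗]  ⊢ p3, p1, (p3⊥ ⊗ p1⊥)
    [Ax]  ⊢ p3, p3⊥
    [Ax]  ⊢ p1, p1⊥

Result: YES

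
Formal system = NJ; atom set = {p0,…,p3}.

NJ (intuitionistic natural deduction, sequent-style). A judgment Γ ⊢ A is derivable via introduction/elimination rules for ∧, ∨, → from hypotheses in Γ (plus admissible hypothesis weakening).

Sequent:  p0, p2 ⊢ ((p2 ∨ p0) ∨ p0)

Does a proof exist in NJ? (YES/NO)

Derivation trace:
[∨I₁] p0, p2 ⊢ ((p2 ∨ p0) ∨ p0)
  [Wk] p0, p2 ⊢ (p2 ∨ p0)
    [∨I₂] p0 ⊢ (p2 ∨ p0)
      [Ax] p0 ⊢ p0

Result: YES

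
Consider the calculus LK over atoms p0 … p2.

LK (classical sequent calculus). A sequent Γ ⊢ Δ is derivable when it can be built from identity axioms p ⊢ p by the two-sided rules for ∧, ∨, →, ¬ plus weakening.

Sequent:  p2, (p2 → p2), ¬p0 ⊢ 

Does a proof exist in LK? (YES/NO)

Search for a countermodel by truth-table:
  v=000: Γ:[p2=F, (p2 → p2)=T, ¬p0=T] Δ:[] refutes=False
  v=001: Γ:[p2=T, (p2 → p2)=T, ¬p0=T] Δ:[] refutes=True  ← countermodel

Result: NO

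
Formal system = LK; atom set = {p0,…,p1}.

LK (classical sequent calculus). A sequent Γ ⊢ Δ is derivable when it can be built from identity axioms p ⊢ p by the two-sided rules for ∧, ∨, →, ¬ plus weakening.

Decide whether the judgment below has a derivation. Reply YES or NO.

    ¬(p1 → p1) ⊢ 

Proof tree:
[¬L] ¬(p1 → p1) ⊢ 
  [→R]  ⊢ (p1 → p1)
    [Ax] p1 ⊢ p1

Result: YES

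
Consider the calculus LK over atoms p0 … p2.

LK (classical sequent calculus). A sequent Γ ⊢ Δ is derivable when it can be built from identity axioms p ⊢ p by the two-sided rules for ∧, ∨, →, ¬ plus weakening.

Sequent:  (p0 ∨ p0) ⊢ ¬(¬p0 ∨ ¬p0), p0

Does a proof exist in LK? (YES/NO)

Derivation (root first):
[∨L] (p0 ∨ p0) ⊢ ¬(¬p0 ∨ ¬p0), p0
  [¬R] p0 ⊢ ¬(¬p0 ∨ ¬p0)
    [∨L] p0, (¬p0 ∨ ¬p0) ⊢ 
      [¬L] p0, ¬p0 ⊢ 
        [Ax] p0 ⊢ p0
      [¬L] p0, ¬p0 ⊢ 
        [Ax] p0 ⊢ p0
  [Ax] p0 ⊢ p0

Result: YES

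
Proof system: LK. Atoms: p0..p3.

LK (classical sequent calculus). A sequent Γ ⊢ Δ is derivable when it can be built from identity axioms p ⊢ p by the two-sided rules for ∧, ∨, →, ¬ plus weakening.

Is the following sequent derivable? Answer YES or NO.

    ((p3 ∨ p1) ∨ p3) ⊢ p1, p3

Derivation (root first):
[∨L] ((p3 ∨ p1) ∨ p3) ⊢ p1, p3
  [∨L] (p3 ∨ p1) ⊢ p1, p3
    [Ax] p3 ⊢ p3
    [Ax] p1 ⊢ p1
  [Ax] p3 ⊢ p3

Result: YES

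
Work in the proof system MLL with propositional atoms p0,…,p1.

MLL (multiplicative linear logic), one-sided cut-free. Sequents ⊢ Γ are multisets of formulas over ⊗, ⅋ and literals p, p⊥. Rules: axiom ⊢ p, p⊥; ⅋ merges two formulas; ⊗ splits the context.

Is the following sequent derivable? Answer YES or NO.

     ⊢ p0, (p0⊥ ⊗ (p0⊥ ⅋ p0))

Proof tree:
[⊗]  ⊢ p0, (p0⊥ ⊗ (p0⊥ ⅋ p0))
  [Ax]  ⊢ p0, p0⊥
  [⅋]  ⊢ (p0⊥ ⅋ p0)
    [Ax]  ⊢ p0, p0⊥

Result: YES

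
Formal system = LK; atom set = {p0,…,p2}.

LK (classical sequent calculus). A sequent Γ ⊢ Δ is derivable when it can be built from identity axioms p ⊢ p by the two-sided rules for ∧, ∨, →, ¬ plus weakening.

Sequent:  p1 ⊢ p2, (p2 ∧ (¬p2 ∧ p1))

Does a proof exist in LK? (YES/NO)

Truth-table refutation:
  v=000: Γ:[p1=F] Δ:[p2=F, (p2 ∧ (¬p2 ∧ p1))=F] refutes=False
  v=001: Γ:[p1=F] Δ:[p2=T, (p2 ∧ (¬p2 ∧ p1))=F] refutes=False
  v=010: Γ:[p1=T] Δ:[p2=F, (p2 ∧ (¬p2 ∧ p1))=F] refutes=True  ← countermodel

Result: NO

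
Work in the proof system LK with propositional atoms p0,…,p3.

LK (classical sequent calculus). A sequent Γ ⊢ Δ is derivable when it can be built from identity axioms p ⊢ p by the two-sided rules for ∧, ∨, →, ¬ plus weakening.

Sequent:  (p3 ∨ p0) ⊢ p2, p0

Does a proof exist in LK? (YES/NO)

Truth-table refutation:
  v=0000: Γ:[(p3 ∨ p0)=F] Δ:[p2=F, p0=F] refutes=False
  v=0001: Γ:[(p3 ∨ p0)=T] Δ:[p2=F, p0=F] refutes=True  ← countermodel

Result: NO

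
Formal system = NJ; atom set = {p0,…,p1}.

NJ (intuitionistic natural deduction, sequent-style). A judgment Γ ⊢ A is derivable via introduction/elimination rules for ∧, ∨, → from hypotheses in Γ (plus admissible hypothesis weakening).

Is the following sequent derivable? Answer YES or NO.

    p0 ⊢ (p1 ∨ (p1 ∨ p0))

Derivation (root first):
[∨I₂] p0 ⊢ (p1 ∨ (p1 ∨ p0))
  [∨I₂] p0 ⊢ (p1 ∨ p0)
    [Ax] p0 ⊢ p0

Result: YES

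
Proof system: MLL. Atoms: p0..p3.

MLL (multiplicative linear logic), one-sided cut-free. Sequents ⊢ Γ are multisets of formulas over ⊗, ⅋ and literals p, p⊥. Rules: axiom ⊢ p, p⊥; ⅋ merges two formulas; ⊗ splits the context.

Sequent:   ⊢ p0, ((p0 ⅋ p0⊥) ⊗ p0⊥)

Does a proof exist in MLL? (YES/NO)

Derivation trace:
[⊗]  ⊢ p0, ((p0 ⅋ p0⊥) ⊗ p0⊥)
  [⅋]  ⊢ (p0 ⅋ p0⊥)
    [Ax]  ⊢ p0, p0⊥
  [Ax]  ⊢ p0, p0⊥

Result: YES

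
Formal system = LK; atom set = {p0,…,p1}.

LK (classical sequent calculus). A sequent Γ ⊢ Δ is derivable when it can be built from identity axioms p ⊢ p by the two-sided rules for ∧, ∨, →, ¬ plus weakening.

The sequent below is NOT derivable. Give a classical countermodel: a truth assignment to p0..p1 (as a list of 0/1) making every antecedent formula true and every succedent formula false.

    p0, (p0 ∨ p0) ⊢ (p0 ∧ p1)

Enumerate valuations to refute Γ ⊢ Δ:
  v=00: Γ:[p0=F, (p0 ∨ p0)=F] Δ:[(p0 ∧ p1)=F] refutes=False
  v=01: Γ:[p0=F, (p0 ∨ p0)=F] Δ:[(p0 ∧ p1)=F] refutes=False
  v=10: Γ:[p0=T, (p0 ∨ p0)=T] Δ:[(p0 ∧ p1)=F] refutes=True  ← countermodel

Result: [1, 0]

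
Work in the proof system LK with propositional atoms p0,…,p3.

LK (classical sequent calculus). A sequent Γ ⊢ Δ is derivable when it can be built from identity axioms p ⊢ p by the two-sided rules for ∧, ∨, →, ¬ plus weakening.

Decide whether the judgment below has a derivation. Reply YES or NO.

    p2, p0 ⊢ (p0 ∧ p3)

Enumerate valuations to refute Γ ⊢ Δ:
  v=0000: Γ:[p2=F, p0=F] Δ:[(p0 ∧ p3)=F] refutes=False
  v=0001: Γ:[p2=F, p0=F] Δ:[(p0 ∧ p3)=F] refutes=False
  v=0010: Γ:[p2=T, p0=F] Δ:[(p0 ∧ p3)=F] refutes=False
  v=0011: Γ:[p2=T, p0=F] Δ:[(p0 ∧ p3)=F] refutes=False
  v=0100: Γ:[p2=F, p0=F] Δ:[(p0 ∧ p3)=F] refutes=False
  v=0101: Γ:[p2=F, p0=F] Δ:[(p0 ∧ p3)=F] refutes=False
  v=0110: Γ:[p2=T, p0=F] Δ:[(p0 ∧ p3)=F] refutes=False
  v=0111: Γ:[p2=T, p0=F] Δ:[(p0 ∧ p3)=F] refutes=False
  v=1000: Γ:[p2=F, p0=T] Δ:[(p0 ∧ p3)=F] refutes=False
  v=1001: Γ:[p2=F, p0=T] Δ:[(p0 ∧ p3)=T] refutes=False
  v=1010: Γ:[p2=T, p0=T] Δ:[(p0 ∧ p3)=F] refutes=True  ← countermodel

Result: NO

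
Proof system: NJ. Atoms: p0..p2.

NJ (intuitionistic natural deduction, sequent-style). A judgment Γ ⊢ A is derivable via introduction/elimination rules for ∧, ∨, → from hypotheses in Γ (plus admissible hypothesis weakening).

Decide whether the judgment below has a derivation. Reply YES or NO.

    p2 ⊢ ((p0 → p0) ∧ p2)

Derivation (root first):
[∧I] p2 ⊢ ((p0 → p0) ∧ p2)
  [→I]  ⊢ (p0 → p0)
    [Ax] p0 ⊢ p0
  [Ax] p2 ⊢ p2

Result: YES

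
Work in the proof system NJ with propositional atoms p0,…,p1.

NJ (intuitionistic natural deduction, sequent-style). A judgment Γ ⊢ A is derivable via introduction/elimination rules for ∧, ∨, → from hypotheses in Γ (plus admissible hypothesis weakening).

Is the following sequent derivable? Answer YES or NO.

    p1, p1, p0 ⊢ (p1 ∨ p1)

Proof tree:
[Wk] p1, p1, p0 ⊢ (p1 ∨ p1)
  [Wk] p1, p1 ⊢ (p1 ∨ p1)
    [∨I₁] p1 ⊢ (p1 ∨ p1)
      [Ax] p1 ⊢ p1

Result: YES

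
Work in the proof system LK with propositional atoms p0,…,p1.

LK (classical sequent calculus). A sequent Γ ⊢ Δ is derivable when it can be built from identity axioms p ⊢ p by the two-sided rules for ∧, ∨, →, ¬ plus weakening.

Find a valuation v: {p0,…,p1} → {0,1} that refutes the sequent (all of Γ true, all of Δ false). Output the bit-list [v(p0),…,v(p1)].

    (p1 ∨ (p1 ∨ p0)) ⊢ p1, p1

Enumerate valuations to refute Γ ⊢ Δ:
  v=00: Γ:[(p1 ∨ (p1 ∨ p0))=F] Δ:[p1=F, p1=F] refutes=False
  v=01: Γ:[(p1 ∨ (p1 ∨ p0))=T] Δ:[p1=T, p1=T] refutes=False
  v=10: Γ:[(p1 ∨ (p1 ∨ p0))=T] Δ:[p1=F, p1=F] refutes=True  ← countermodel

Result: [1, 0]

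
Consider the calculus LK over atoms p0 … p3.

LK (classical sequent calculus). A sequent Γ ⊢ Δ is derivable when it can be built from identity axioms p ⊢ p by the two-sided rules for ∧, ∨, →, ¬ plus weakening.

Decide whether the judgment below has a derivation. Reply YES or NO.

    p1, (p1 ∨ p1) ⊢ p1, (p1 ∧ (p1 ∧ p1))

Derivation (root first):
[∧R] p1, (p1 ∨ p1) ⊢ p1, (p1 ∧ (p1 ∧ p1))
  [Ax] p1 ⊢ p1
  [∨L] (p1 ∨ p1) ⊢ p1, (p1 ∧ p1)
    [∧R] p1 ⊢ (p1 ∧ p1)
      [Ax] p1 ⊢ p1
      [Ax] p1 ⊢ p1
    [Ax] p1 ⊢ p1

Result: YES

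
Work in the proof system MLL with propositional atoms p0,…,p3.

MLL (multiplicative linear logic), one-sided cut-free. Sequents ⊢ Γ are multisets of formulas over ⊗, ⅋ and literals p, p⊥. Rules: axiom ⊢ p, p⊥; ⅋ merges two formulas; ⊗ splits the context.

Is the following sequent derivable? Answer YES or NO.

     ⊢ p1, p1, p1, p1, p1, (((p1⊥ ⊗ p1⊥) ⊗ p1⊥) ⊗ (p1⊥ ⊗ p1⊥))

Proof tree:
[⊗]  ⊢ p1, p1, p1, p1, p1, (((p1⊥ ⊗ p1⊥) ⊗ p1⊥) ⊗ (p1⊥ ⊗ p1⊥))
  [⊗]  ⊢ p1, p1, p1, ((p1⊥ ⊗ p1⊥) ⊗ p1⊥)
    [⊗]  ⊢ p1, p1, (p1⊥ ⊗ p1⊥)
      [Ax]  ⊢ p1, p1⊥
      [Ax]  ⊢ p1, p1⊥
    [Ax]  ⊢ p1, p1⊥
  [⊗]  ⊢ p1, p1, (p1⊥ ⊗ p1⊥)
    [Ax]  ⊢ p1, p1⊥
    [Ax]  ⊢ p1, p1⊥

Result: YES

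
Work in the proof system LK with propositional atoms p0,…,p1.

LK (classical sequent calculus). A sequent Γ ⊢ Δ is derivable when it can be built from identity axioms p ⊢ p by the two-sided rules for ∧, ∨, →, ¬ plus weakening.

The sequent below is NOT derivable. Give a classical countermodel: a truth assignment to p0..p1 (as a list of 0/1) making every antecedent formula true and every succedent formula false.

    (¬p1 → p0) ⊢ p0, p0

Truth-table refutation:
  v=00: Γ:[(¬p1 → p0)=F] Δ:[p0=F, p0=F] refutes=False
  v=01: Γ:[(¬p1 → p0)=T] Δ:[p0=F, p0=F] refutes=True  ← countermodel

Result: [0, 1]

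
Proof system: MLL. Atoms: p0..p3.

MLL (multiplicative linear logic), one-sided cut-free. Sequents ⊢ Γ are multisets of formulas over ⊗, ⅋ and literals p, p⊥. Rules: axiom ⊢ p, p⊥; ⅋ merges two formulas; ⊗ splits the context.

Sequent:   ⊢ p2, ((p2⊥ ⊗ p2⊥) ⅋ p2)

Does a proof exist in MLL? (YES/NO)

Derivation (root first):
[⅋]  ⊢ p2, ((p2⊥ ⊗ p2⊥) ⅋ p2)
  [⊗]  ⊢ p2, p2, (p2⊥ ⊗ p2⊥)
    [Ax]  ⊢ p2, p2⊥
    [Ax]  ⊢ p2, p2⊥

Result: YES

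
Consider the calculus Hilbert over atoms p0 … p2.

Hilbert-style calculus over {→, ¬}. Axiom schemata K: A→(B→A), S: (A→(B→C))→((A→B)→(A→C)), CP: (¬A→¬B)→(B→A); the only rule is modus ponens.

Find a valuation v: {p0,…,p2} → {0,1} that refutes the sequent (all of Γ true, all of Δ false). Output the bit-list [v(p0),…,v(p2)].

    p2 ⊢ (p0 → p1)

Truth-table refutation:
  v=000: Γ:[p2=F] Δ:[(p0 → p1)=T] refutes=False
  v=001: Γ:[p2=T] Δ:[(p0 → p1)=T] refutes=False
  v=010: Γ:[p2=F] Δ:[(p0 → p1)=T] refutes=False
  v=011: Γ:[p2=T] Δ:[(p0 → p1)=T] refutes=False
  v=100: Γ:[p2=F] Δ:[(p0 → p1)=F] refutes=False
  v=101: Γ:[p2=T] Δ:[(p0 → p1)=F] refutes=True  ← countermodel

Result: [1, 0, 1]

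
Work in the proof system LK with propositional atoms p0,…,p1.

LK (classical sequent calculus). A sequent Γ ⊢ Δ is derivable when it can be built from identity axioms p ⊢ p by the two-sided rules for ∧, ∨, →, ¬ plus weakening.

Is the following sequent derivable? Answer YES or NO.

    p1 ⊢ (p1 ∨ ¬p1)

Derivation trace:
[WL] p1 ⊢ (p1 ∨ ¬p1)
  [∨R]  ⊢ (p1 ∨ ¬p1)
    [¬R]  ⊢ p1, ¬p1
      [Ax] p1 ⊢ p1

Result: YES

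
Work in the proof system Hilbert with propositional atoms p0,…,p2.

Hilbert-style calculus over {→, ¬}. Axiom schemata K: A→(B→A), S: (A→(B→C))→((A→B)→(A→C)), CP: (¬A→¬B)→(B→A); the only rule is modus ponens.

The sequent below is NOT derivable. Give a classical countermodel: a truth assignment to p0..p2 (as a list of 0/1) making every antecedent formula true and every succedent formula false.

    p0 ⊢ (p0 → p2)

Search for a countermodel by truth-table:
  v=000: Γ:[p0=F] Δ:[(p0 → p2)=T] refutes=False
  v=001: Γ:[p0=F] Δ:[(p0 → p2)=T] refutes=False
  v=010: Γ:[p0=F] Δ:[(p0 → p2)=T] refutes=False
  v=011: Γ:[p0=F] Δ:[(p0 → p2)=T] refutes=False
  v=100: Γ:[p0=T] Δ:[(p0 → p2)=F] refutes=True  ← countermodel

Result: [1, 0, 0]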